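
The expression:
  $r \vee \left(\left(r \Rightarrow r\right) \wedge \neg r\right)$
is always true.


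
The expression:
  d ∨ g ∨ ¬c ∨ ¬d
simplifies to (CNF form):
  True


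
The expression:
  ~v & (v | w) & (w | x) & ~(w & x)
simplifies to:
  w & ~v & ~x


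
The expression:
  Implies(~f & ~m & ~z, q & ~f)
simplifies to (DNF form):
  f | m | q | z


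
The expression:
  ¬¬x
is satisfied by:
  {x: True}


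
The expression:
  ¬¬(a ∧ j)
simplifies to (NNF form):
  a ∧ j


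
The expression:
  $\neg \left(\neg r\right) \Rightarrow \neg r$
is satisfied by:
  {r: False}


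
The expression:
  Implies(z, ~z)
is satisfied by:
  {z: False}


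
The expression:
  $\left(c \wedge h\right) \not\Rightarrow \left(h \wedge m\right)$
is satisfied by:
  {c: True, h: True, m: False}


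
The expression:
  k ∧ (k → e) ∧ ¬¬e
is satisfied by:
  {e: True, k: True}


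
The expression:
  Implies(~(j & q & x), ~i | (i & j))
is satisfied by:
  {j: True, i: False}
  {i: False, j: False}
  {i: True, j: True}


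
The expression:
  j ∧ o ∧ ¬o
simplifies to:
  False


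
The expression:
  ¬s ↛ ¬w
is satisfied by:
  {w: True, s: False}


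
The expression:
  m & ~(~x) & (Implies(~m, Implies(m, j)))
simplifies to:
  m & x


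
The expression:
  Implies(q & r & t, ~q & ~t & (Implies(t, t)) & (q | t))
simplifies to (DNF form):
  ~q | ~r | ~t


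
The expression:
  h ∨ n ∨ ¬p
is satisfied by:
  {n: True, h: True, p: False}
  {n: True, p: False, h: False}
  {h: True, p: False, n: False}
  {h: False, p: False, n: False}
  {n: True, h: True, p: True}
  {n: True, p: True, h: False}
  {h: True, p: True, n: False}


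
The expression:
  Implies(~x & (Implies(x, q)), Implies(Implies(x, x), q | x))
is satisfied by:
  {x: True, q: True}
  {x: True, q: False}
  {q: True, x: False}


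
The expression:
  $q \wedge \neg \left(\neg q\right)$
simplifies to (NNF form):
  $q$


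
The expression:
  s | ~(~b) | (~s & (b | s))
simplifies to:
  b | s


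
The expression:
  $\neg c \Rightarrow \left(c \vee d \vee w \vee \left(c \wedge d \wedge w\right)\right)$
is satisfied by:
  {d: True, c: True, w: True}
  {d: True, c: True, w: False}
  {d: True, w: True, c: False}
  {d: True, w: False, c: False}
  {c: True, w: True, d: False}
  {c: True, w: False, d: False}
  {w: True, c: False, d: False}


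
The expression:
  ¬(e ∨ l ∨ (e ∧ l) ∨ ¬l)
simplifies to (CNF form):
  False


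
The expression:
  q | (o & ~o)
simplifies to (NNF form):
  q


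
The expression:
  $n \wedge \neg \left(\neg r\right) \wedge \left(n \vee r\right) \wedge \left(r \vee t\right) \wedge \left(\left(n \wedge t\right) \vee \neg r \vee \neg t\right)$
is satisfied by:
  {r: True, n: True}


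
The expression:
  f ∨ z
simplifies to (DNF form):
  f ∨ z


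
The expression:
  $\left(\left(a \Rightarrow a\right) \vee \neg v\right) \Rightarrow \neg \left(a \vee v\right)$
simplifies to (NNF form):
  $\neg a \wedge \neg v$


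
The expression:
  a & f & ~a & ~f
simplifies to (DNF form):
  False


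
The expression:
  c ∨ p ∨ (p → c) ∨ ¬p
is always true.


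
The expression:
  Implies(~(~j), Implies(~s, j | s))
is always true.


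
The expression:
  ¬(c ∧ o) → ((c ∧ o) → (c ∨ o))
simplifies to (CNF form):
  True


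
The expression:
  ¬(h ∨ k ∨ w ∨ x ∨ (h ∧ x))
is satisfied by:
  {x: False, w: False, h: False, k: False}


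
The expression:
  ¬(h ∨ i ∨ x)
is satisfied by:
  {x: False, i: False, h: False}


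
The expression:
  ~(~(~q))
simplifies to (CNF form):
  ~q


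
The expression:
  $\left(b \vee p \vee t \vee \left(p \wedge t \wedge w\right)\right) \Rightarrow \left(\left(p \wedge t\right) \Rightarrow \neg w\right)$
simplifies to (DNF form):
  $\neg p \vee \neg t \vee \neg w$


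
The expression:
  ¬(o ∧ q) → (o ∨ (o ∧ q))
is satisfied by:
  {o: True}


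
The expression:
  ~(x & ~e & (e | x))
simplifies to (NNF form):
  e | ~x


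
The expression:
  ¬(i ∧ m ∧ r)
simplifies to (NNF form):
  ¬i ∨ ¬m ∨ ¬r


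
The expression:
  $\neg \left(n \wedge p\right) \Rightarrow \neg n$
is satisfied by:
  {p: True, n: False}
  {n: False, p: False}
  {n: True, p: True}


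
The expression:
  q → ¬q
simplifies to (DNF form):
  ¬q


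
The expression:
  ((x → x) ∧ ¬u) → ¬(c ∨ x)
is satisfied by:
  {u: True, c: False, x: False}
  {x: True, u: True, c: False}
  {u: True, c: True, x: False}
  {x: True, u: True, c: True}
  {x: False, c: False, u: False}


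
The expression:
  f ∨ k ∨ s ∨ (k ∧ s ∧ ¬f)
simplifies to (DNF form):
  f ∨ k ∨ s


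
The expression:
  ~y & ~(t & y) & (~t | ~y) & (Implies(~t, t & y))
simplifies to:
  t & ~y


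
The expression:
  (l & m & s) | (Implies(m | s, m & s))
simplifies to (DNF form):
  (m & s) | (~m & ~s)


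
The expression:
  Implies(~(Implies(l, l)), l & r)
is always true.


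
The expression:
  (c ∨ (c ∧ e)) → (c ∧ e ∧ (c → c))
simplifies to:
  e ∨ ¬c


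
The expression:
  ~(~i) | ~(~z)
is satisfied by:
  {i: True, z: True}
  {i: True, z: False}
  {z: True, i: False}


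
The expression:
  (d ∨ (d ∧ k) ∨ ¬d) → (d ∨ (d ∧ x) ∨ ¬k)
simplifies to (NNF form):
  d ∨ ¬k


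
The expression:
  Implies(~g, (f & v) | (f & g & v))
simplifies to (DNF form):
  g | (f & v)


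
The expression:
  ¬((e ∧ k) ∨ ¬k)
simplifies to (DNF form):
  k ∧ ¬e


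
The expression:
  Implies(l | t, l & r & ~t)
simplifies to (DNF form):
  (r & ~t) | (~l & ~t)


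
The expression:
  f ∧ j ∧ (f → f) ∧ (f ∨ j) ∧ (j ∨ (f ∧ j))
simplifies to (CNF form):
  f ∧ j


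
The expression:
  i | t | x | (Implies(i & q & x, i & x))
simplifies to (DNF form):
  True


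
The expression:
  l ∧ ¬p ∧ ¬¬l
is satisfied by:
  {l: True, p: False}


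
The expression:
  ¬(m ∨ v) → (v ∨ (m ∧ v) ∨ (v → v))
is always true.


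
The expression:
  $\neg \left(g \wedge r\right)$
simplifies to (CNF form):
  $\neg g \vee \neg r$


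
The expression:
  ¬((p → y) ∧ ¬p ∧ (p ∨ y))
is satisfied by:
  {p: True, y: False}
  {y: False, p: False}
  {y: True, p: True}


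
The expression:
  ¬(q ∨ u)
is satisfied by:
  {q: False, u: False}


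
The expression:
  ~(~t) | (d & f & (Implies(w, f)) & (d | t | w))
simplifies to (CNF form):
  (d | t) & (f | t)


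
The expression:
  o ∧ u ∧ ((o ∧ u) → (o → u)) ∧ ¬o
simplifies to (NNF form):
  False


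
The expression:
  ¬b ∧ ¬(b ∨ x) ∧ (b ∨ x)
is never true.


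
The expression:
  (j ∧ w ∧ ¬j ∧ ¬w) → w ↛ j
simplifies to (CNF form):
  True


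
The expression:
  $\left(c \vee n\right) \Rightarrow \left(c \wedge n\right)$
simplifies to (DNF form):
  $\left(c \wedge n\right) \vee \left(\neg c \wedge \neg n\right)$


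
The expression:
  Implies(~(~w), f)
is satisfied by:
  {f: True, w: False}
  {w: False, f: False}
  {w: True, f: True}


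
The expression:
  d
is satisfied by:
  {d: True}


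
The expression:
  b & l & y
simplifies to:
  b & l & y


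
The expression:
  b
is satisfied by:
  {b: True}


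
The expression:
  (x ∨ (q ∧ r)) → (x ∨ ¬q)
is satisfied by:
  {x: True, q: False, r: False}
  {q: False, r: False, x: False}
  {r: True, x: True, q: False}
  {r: True, q: False, x: False}
  {x: True, q: True, r: False}
  {q: True, x: False, r: False}
  {r: True, q: True, x: True}


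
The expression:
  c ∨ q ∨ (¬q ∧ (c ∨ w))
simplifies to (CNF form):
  c ∨ q ∨ w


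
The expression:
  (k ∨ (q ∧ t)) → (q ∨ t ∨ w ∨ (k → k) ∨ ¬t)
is always true.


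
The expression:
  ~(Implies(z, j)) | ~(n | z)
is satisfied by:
  {n: False, z: False, j: False}
  {j: True, n: False, z: False}
  {z: True, n: False, j: False}
  {z: True, n: True, j: False}


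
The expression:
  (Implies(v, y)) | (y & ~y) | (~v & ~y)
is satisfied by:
  {y: True, v: False}
  {v: False, y: False}
  {v: True, y: True}


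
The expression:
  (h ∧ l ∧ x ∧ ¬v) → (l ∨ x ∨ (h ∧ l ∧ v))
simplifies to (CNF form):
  True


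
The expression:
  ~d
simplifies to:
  ~d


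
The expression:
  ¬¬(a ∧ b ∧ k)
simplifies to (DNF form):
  a ∧ b ∧ k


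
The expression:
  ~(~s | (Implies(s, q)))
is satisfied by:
  {s: True, q: False}


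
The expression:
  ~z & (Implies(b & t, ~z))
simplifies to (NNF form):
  ~z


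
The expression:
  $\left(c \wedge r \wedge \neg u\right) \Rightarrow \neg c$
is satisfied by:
  {u: True, c: False, r: False}
  {c: False, r: False, u: False}
  {r: True, u: True, c: False}
  {r: True, c: False, u: False}
  {u: True, c: True, r: False}
  {c: True, u: False, r: False}
  {r: True, c: True, u: True}


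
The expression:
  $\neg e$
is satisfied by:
  {e: False}


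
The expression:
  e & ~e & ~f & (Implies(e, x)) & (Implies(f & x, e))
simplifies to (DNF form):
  False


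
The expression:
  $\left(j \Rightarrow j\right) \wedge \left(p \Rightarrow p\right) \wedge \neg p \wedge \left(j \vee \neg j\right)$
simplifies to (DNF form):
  $\neg p$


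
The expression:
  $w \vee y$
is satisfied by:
  {y: True, w: True}
  {y: True, w: False}
  {w: True, y: False}


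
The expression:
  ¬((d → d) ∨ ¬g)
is never true.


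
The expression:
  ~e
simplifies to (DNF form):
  ~e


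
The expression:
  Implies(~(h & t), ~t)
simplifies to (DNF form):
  h | ~t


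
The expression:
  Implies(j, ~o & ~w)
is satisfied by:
  {o: False, j: False, w: False}
  {w: True, o: False, j: False}
  {o: True, w: False, j: False}
  {w: True, o: True, j: False}
  {j: True, w: False, o: False}


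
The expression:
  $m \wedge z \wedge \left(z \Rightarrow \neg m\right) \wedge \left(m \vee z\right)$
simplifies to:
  $\text{False}$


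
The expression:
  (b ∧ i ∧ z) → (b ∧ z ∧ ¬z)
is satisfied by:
  {z: False, b: False, i: False}
  {i: True, z: False, b: False}
  {b: True, z: False, i: False}
  {i: True, b: True, z: False}
  {z: True, i: False, b: False}
  {i: True, z: True, b: False}
  {b: True, z: True, i: False}


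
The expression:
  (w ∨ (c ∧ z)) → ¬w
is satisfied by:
  {w: False}


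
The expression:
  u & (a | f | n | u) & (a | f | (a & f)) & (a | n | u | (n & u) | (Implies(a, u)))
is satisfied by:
  {u: True, a: True, f: True}
  {u: True, a: True, f: False}
  {u: True, f: True, a: False}


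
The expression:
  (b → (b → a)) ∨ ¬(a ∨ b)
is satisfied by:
  {a: True, b: False}
  {b: False, a: False}
  {b: True, a: True}


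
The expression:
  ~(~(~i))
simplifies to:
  ~i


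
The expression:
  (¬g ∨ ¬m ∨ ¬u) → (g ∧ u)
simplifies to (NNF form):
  g ∧ u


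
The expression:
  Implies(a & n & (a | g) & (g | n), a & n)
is always true.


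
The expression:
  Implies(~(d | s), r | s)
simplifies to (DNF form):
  d | r | s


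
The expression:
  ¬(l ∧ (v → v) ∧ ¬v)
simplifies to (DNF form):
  v ∨ ¬l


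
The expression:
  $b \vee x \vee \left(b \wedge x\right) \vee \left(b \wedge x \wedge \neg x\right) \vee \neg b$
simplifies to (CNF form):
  $\text{True}$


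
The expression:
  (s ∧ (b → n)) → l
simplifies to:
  l ∨ (b ∧ ¬n) ∨ ¬s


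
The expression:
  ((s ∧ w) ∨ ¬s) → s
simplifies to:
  s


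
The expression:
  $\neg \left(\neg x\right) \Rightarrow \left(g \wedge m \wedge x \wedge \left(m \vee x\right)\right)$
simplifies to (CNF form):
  $\left(g \vee \neg x\right) \wedge \left(m \vee \neg x\right)$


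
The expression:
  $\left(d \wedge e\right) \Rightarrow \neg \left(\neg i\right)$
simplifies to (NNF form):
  $i \vee \neg d \vee \neg e$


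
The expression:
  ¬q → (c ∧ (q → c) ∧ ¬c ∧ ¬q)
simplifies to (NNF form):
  q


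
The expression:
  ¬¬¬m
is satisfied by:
  {m: False}


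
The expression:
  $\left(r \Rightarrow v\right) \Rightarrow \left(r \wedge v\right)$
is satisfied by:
  {r: True}


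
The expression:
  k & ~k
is never true.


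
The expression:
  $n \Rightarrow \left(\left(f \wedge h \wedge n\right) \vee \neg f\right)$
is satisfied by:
  {h: True, n: False, f: False}
  {h: False, n: False, f: False}
  {f: True, h: True, n: False}
  {f: True, h: False, n: False}
  {n: True, h: True, f: False}
  {n: True, h: False, f: False}
  {n: True, f: True, h: True}


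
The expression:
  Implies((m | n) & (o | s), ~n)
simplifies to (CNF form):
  (~n | ~o) & (~n | ~s)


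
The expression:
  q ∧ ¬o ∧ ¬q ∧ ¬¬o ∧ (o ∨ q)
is never true.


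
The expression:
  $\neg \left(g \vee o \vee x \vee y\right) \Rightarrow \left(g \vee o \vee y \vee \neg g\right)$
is always true.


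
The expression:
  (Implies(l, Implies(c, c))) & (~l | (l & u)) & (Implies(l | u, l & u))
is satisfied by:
  {l: False, u: False}
  {u: True, l: True}


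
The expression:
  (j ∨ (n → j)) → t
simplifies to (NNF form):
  t ∨ (n ∧ ¬j)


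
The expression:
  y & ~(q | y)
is never true.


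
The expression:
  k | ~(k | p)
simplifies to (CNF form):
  k | ~p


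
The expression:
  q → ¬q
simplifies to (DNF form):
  ¬q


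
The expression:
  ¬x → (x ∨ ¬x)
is always true.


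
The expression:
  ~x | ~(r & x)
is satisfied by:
  {x: False, r: False}
  {r: True, x: False}
  {x: True, r: False}


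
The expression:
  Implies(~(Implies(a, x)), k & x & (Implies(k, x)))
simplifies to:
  x | ~a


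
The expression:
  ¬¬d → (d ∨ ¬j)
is always true.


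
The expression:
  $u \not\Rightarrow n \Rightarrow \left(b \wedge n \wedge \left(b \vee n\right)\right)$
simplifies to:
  $n \vee \neg u$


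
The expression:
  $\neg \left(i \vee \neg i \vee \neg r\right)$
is never true.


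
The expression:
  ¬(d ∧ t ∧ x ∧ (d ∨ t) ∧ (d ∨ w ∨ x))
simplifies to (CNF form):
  ¬d ∨ ¬t ∨ ¬x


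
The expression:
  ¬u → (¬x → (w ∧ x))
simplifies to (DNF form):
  u ∨ x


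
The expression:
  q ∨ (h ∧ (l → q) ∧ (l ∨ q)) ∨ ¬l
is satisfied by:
  {q: True, l: False}
  {l: False, q: False}
  {l: True, q: True}


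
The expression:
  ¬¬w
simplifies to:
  w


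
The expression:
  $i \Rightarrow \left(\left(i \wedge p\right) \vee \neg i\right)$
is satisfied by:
  {p: True, i: False}
  {i: False, p: False}
  {i: True, p: True}


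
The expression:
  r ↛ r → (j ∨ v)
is always true.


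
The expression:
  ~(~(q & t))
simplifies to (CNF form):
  q & t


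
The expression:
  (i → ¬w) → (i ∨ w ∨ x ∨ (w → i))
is always true.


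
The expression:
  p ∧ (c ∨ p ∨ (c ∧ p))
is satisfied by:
  {p: True}


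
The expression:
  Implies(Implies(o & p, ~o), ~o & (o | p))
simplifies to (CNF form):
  p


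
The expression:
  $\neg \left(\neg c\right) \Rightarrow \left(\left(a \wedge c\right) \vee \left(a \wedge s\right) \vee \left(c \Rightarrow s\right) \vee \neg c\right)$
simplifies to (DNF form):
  $a \vee s \vee \neg c$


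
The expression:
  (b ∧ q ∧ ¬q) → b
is always true.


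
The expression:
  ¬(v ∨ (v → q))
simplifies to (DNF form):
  False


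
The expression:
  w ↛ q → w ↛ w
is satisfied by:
  {q: True, w: False}
  {w: False, q: False}
  {w: True, q: True}


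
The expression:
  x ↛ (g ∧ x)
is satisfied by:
  {x: True, g: False}


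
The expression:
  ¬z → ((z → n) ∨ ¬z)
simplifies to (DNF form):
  True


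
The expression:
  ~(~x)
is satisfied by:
  {x: True}


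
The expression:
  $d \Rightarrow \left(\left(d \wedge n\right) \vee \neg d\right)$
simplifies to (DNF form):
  $n \vee \neg d$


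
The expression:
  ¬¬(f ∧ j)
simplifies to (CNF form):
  f ∧ j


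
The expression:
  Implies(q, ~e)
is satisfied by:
  {e: False, q: False}
  {q: True, e: False}
  {e: True, q: False}


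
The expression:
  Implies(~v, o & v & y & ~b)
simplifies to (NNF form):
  v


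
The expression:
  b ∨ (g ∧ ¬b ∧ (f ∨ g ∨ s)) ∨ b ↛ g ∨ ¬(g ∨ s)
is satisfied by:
  {b: True, g: True, s: False}
  {b: True, s: False, g: False}
  {g: True, s: False, b: False}
  {g: False, s: False, b: False}
  {b: True, g: True, s: True}
  {b: True, s: True, g: False}
  {g: True, s: True, b: False}


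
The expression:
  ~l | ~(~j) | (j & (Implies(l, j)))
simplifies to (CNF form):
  j | ~l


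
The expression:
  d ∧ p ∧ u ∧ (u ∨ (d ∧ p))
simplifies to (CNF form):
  d ∧ p ∧ u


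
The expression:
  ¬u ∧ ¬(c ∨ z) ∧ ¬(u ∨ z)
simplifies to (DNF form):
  ¬c ∧ ¬u ∧ ¬z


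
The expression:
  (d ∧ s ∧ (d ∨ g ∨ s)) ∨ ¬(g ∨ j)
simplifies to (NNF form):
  (d ∨ ¬g) ∧ (d ∨ ¬j) ∧ (s ∨ ¬g) ∧ (s ∨ ¬j)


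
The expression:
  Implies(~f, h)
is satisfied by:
  {h: True, f: True}
  {h: True, f: False}
  {f: True, h: False}


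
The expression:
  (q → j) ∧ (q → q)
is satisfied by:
  {j: True, q: False}
  {q: False, j: False}
  {q: True, j: True}


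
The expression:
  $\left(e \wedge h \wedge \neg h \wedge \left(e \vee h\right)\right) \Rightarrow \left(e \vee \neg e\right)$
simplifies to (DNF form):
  $\text{True}$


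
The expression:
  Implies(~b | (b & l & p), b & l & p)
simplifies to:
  b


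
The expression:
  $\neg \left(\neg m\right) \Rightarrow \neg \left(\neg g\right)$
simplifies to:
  $g \vee \neg m$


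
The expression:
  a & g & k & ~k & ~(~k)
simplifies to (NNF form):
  False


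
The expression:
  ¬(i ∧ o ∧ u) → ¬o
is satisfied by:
  {i: True, u: True, o: False}
  {i: True, u: False, o: False}
  {u: True, i: False, o: False}
  {i: False, u: False, o: False}
  {i: True, o: True, u: True}


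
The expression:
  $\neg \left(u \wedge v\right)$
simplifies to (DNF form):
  $\neg u \vee \neg v$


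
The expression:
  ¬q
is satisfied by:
  {q: False}


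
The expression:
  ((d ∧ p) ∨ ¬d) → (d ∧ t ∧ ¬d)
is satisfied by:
  {d: True, p: False}


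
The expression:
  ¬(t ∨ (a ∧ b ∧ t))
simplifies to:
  ¬t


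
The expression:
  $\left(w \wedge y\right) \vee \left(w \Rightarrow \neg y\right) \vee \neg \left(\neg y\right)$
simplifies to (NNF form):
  $\text{True}$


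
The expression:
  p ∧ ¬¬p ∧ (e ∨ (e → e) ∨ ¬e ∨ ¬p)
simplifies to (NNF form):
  p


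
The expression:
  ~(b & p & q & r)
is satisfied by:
  {p: False, q: False, b: False, r: False}
  {r: True, p: False, q: False, b: False}
  {b: True, p: False, q: False, r: False}
  {r: True, b: True, p: False, q: False}
  {q: True, r: False, p: False, b: False}
  {r: True, q: True, p: False, b: False}
  {b: True, q: True, r: False, p: False}
  {r: True, b: True, q: True, p: False}
  {p: True, b: False, q: False, r: False}
  {r: True, p: True, b: False, q: False}
  {b: True, p: True, r: False, q: False}
  {r: True, b: True, p: True, q: False}
  {q: True, p: True, b: False, r: False}
  {r: True, q: True, p: True, b: False}
  {b: True, q: True, p: True, r: False}


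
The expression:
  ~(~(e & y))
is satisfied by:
  {e: True, y: True}


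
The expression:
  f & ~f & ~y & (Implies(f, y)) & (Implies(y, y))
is never true.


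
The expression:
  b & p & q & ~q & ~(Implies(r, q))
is never true.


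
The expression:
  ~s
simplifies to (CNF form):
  ~s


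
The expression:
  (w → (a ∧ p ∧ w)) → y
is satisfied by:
  {y: True, w: True, p: False, a: False}
  {y: True, a: True, w: True, p: False}
  {y: True, w: True, p: True, a: False}
  {y: True, a: True, w: True, p: True}
  {y: True, p: False, w: False, a: False}
  {y: True, a: True, p: False, w: False}
  {y: True, p: True, w: False, a: False}
  {y: True, a: True, p: True, w: False}
  {w: True, a: False, p: False, y: False}
  {a: True, w: True, p: False, y: False}
  {w: True, p: True, a: False, y: False}


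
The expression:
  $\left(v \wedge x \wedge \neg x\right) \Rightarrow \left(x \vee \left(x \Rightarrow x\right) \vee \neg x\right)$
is always true.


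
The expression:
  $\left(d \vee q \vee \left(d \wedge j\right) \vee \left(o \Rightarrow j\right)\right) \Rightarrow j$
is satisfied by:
  {o: True, j: True, q: False, d: False}
  {j: True, q: False, d: False, o: False}
  {o: True, j: True, d: True, q: False}
  {j: True, d: True, q: False, o: False}
  {j: True, o: True, q: True, d: False}
  {j: True, q: True, d: False, o: False}
  {o: True, j: True, d: True, q: True}
  {j: True, d: True, q: True, o: False}
  {o: True, q: False, d: False, j: False}


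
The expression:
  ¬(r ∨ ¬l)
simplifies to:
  l ∧ ¬r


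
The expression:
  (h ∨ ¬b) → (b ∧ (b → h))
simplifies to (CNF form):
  b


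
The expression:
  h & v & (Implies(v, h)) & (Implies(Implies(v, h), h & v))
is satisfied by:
  {h: True, v: True}


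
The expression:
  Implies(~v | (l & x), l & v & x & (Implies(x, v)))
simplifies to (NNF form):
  v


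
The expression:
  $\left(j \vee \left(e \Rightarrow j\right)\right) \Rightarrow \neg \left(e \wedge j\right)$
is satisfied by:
  {e: False, j: False}
  {j: True, e: False}
  {e: True, j: False}


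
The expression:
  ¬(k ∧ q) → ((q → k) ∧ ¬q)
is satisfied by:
  {k: True, q: False}
  {q: False, k: False}
  {q: True, k: True}


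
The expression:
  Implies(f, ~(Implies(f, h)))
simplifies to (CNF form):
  ~f | ~h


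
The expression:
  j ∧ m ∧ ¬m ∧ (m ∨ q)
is never true.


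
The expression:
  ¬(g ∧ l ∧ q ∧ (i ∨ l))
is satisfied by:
  {l: False, q: False, g: False}
  {g: True, l: False, q: False}
  {q: True, l: False, g: False}
  {g: True, q: True, l: False}
  {l: True, g: False, q: False}
  {g: True, l: True, q: False}
  {q: True, l: True, g: False}


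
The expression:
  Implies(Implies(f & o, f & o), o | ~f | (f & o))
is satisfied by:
  {o: True, f: False}
  {f: False, o: False}
  {f: True, o: True}


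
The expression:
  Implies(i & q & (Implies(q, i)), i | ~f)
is always true.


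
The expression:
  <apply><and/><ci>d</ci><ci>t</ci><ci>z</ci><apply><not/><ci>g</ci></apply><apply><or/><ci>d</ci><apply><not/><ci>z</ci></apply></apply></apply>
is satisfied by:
  {t: True, z: True, d: True, g: False}


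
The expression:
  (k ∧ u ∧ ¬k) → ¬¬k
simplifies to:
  True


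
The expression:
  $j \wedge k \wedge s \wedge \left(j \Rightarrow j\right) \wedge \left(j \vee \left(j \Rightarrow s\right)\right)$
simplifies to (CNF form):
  $j \wedge k \wedge s$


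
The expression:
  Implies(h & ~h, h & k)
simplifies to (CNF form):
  True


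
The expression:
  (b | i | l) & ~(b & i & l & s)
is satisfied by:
  {l: True, s: False, b: False, i: False}
  {i: True, l: True, s: False, b: False}
  {b: True, l: True, s: False, i: False}
  {i: True, b: True, l: True, s: False}
  {l: True, s: True, i: False, b: False}
  {i: True, l: True, s: True, b: False}
  {b: True, l: True, s: True, i: False}
  {i: True, b: False, s: False, l: False}
  {b: True, i: False, s: False, l: False}
  {i: True, b: True, s: False, l: False}
  {i: True, s: True, b: False, l: False}
  {b: True, s: True, i: False, l: False}
  {i: True, b: True, s: True, l: False}


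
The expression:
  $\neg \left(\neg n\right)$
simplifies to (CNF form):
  $n$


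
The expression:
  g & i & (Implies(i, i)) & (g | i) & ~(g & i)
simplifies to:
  False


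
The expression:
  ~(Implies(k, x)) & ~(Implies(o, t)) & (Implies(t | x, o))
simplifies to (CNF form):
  k & o & ~t & ~x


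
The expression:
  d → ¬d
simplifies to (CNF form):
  ¬d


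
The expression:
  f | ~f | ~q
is always true.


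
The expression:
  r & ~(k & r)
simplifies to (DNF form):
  r & ~k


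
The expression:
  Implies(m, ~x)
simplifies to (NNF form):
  ~m | ~x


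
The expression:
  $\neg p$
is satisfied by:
  {p: False}


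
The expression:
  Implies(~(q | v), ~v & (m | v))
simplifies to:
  m | q | v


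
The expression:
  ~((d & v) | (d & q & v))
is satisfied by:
  {v: False, d: False}
  {d: True, v: False}
  {v: True, d: False}


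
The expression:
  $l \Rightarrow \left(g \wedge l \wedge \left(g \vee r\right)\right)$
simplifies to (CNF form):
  $g \vee \neg l$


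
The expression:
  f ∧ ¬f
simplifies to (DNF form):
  False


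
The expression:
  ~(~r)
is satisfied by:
  {r: True}


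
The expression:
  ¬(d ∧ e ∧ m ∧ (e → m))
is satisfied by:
  {m: False, d: False, e: False}
  {e: True, m: False, d: False}
  {d: True, m: False, e: False}
  {e: True, d: True, m: False}
  {m: True, e: False, d: False}
  {e: True, m: True, d: False}
  {d: True, m: True, e: False}


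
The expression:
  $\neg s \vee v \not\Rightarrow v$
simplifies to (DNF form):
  $\neg s$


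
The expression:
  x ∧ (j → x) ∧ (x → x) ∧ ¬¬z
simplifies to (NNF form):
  x ∧ z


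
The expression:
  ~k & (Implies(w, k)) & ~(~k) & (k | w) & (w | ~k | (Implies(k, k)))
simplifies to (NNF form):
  False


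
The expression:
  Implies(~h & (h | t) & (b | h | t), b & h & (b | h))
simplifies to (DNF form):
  h | ~t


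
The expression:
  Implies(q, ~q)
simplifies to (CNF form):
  ~q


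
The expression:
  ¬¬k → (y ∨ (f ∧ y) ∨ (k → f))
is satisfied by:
  {y: True, f: True, k: False}
  {y: True, f: False, k: False}
  {f: True, y: False, k: False}
  {y: False, f: False, k: False}
  {y: True, k: True, f: True}
  {y: True, k: True, f: False}
  {k: True, f: True, y: False}


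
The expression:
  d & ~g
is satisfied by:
  {d: True, g: False}


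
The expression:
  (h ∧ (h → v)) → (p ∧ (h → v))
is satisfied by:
  {p: True, h: False, v: False}
  {h: False, v: False, p: False}
  {p: True, v: True, h: False}
  {v: True, h: False, p: False}
  {p: True, h: True, v: False}
  {h: True, p: False, v: False}
  {p: True, v: True, h: True}


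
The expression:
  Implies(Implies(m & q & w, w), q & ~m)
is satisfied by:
  {q: True, m: False}


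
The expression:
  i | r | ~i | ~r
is always true.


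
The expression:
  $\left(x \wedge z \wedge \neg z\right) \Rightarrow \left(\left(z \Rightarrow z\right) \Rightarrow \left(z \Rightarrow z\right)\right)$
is always true.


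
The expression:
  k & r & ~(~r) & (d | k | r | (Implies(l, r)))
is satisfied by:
  {r: True, k: True}


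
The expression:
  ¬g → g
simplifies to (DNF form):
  g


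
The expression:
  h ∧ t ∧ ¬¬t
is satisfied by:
  {t: True, h: True}


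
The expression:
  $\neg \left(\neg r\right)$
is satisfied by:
  {r: True}


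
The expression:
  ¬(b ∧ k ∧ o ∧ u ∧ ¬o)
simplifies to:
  True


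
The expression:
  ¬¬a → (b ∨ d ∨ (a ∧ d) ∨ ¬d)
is always true.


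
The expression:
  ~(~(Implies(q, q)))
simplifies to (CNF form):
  True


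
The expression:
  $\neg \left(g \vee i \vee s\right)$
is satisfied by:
  {g: False, i: False, s: False}


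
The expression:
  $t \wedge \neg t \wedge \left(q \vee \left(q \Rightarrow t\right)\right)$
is never true.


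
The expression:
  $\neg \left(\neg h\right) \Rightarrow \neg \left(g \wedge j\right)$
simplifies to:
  $\neg g \vee \neg h \vee \neg j$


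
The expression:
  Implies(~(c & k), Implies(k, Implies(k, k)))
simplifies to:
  True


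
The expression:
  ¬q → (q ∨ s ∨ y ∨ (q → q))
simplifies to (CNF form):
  True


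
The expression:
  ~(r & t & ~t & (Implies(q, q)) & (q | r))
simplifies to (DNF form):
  True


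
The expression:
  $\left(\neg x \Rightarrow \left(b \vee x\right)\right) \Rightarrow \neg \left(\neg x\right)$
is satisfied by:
  {x: True, b: False}
  {b: False, x: False}
  {b: True, x: True}


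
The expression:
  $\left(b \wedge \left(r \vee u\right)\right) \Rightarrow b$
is always true.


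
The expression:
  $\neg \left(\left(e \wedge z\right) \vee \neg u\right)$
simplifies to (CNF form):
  $u \wedge \left(\neg e \vee \neg z\right)$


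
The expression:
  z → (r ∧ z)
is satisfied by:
  {r: True, z: False}
  {z: False, r: False}
  {z: True, r: True}


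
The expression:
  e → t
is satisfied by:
  {t: True, e: False}
  {e: False, t: False}
  {e: True, t: True}


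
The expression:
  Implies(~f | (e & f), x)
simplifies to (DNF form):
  x | (f & ~e)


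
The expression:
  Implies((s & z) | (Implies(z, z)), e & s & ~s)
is never true.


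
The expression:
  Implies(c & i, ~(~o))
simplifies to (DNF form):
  o | ~c | ~i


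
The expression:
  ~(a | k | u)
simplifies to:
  ~a & ~k & ~u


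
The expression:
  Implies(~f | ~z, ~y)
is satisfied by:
  {z: True, f: True, y: False}
  {z: True, f: False, y: False}
  {f: True, z: False, y: False}
  {z: False, f: False, y: False}
  {y: True, z: True, f: True}


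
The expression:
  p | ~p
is always true.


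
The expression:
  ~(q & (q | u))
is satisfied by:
  {q: False}


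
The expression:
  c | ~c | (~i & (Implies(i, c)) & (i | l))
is always true.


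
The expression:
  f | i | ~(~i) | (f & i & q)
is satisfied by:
  {i: True, f: True}
  {i: True, f: False}
  {f: True, i: False}


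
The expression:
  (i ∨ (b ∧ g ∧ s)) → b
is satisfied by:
  {b: True, i: False}
  {i: False, b: False}
  {i: True, b: True}


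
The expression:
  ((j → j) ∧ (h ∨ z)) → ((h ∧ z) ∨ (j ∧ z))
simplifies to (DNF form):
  (h ∧ z) ∨ (j ∧ ¬h) ∨ (¬h ∧ ¬z)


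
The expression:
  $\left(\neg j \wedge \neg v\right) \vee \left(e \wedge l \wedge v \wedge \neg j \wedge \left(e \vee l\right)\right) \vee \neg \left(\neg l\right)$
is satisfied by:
  {l: True, v: False, j: False}
  {j: True, l: True, v: False}
  {l: True, v: True, j: False}
  {j: True, l: True, v: True}
  {j: False, v: False, l: False}


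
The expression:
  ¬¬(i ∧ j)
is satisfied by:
  {i: True, j: True}


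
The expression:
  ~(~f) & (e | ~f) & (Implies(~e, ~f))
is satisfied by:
  {e: True, f: True}


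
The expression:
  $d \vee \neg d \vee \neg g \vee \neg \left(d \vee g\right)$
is always true.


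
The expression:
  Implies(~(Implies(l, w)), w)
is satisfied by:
  {w: True, l: False}
  {l: False, w: False}
  {l: True, w: True}


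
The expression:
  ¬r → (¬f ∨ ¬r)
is always true.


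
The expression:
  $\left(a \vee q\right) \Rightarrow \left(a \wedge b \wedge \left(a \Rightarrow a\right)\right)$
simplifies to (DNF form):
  $\left(a \wedge b\right) \vee \left(\neg a \wedge \neg q\right)$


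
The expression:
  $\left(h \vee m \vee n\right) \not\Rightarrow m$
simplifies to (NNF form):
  $\neg m \wedge \left(h \vee n\right)$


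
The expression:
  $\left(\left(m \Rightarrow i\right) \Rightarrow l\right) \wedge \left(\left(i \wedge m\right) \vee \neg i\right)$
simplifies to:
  $\left(l \wedge m\right) \vee \left(l \wedge \neg i\right) \vee \left(m \wedge \neg i\right)$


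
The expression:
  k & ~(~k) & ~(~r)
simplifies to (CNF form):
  k & r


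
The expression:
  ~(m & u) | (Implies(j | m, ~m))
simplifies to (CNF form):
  ~m | ~u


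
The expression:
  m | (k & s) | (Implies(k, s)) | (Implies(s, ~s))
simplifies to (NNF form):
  True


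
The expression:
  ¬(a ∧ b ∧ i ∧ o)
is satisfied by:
  {o: False, a: False, i: False, b: False}
  {b: True, o: False, a: False, i: False}
  {i: True, o: False, a: False, b: False}
  {b: True, i: True, o: False, a: False}
  {a: True, b: False, o: False, i: False}
  {b: True, a: True, o: False, i: False}
  {i: True, a: True, b: False, o: False}
  {b: True, i: True, a: True, o: False}
  {o: True, i: False, a: False, b: False}
  {b: True, o: True, i: False, a: False}
  {i: True, o: True, b: False, a: False}
  {b: True, i: True, o: True, a: False}
  {a: True, o: True, i: False, b: False}
  {b: True, a: True, o: True, i: False}
  {i: True, a: True, o: True, b: False}


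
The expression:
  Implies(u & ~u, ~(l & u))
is always true.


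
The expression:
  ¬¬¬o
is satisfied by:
  {o: False}


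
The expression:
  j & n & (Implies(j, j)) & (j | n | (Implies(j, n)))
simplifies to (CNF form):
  j & n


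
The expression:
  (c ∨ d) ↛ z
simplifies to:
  ¬z ∧ (c ∨ d)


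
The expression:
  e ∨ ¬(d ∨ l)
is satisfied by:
  {e: True, l: False, d: False}
  {d: True, e: True, l: False}
  {e: True, l: True, d: False}
  {d: True, e: True, l: True}
  {d: False, l: False, e: False}


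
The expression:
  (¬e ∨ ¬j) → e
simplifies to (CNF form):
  e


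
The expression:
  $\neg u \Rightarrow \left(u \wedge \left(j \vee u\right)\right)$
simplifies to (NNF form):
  $u$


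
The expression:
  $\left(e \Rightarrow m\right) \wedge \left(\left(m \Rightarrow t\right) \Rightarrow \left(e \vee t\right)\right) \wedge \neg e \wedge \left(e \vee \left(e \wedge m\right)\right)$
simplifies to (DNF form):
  $\text{False}$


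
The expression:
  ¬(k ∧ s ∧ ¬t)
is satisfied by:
  {t: True, s: False, k: False}
  {s: False, k: False, t: False}
  {t: True, k: True, s: False}
  {k: True, s: False, t: False}
  {t: True, s: True, k: False}
  {s: True, t: False, k: False}
  {t: True, k: True, s: True}


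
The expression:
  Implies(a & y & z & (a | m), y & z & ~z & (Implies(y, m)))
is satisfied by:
  {z: False, a: False, y: False}
  {y: True, z: False, a: False}
  {a: True, z: False, y: False}
  {y: True, a: True, z: False}
  {z: True, y: False, a: False}
  {y: True, z: True, a: False}
  {a: True, z: True, y: False}


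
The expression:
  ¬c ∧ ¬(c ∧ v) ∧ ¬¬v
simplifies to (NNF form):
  v ∧ ¬c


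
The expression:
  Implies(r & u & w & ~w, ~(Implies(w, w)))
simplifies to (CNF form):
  True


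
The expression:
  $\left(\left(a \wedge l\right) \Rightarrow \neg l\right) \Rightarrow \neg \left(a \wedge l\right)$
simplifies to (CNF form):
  $\text{True}$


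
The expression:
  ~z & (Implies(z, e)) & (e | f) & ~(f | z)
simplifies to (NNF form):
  e & ~f & ~z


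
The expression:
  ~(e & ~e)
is always true.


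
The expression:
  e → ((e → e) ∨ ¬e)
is always true.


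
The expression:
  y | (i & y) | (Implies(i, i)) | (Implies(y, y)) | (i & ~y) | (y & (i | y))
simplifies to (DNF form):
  True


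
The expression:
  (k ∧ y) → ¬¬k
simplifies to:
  True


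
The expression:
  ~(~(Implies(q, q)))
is always true.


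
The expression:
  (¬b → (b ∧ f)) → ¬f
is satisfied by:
  {b: False, f: False}
  {f: True, b: False}
  {b: True, f: False}


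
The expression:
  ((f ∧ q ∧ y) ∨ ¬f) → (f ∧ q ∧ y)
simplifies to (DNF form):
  f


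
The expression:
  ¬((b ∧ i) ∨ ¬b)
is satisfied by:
  {b: True, i: False}


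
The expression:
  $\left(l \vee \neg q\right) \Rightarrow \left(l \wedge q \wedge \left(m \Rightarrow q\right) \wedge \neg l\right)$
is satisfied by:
  {q: True, l: False}


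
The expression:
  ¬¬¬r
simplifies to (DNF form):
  ¬r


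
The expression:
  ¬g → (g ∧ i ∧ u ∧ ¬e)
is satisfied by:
  {g: True}


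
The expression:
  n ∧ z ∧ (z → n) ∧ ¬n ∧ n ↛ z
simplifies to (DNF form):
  False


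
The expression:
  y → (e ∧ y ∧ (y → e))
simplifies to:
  e ∨ ¬y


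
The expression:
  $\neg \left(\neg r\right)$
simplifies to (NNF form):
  $r$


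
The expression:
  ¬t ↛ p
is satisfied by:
  {p: True, t: False}
  {t: False, p: False}
  {t: True, p: True}


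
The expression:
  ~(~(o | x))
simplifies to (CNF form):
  o | x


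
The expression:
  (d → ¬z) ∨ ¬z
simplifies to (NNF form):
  ¬d ∨ ¬z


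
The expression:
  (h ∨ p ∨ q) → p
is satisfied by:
  {p: True, q: False, h: False}
  {p: True, h: True, q: False}
  {p: True, q: True, h: False}
  {p: True, h: True, q: True}
  {h: False, q: False, p: False}


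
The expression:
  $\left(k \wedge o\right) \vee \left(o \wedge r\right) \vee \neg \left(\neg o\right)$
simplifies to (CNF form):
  $o$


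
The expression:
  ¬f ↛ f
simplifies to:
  True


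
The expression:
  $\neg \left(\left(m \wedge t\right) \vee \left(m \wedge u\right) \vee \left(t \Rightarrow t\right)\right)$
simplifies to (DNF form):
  $\text{False}$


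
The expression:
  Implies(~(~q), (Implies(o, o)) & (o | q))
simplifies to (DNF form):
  True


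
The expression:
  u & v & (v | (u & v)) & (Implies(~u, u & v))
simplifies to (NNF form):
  u & v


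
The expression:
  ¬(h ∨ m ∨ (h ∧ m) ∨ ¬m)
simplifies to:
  False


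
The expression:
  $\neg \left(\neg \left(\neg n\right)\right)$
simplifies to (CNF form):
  $\neg n$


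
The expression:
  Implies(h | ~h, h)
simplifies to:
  h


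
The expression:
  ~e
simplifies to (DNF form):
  ~e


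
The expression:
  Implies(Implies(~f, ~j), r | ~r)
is always true.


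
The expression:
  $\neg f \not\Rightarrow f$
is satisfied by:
  {f: False}


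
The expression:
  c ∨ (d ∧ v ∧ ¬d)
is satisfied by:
  {c: True}


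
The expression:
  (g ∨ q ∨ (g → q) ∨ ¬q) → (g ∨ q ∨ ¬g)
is always true.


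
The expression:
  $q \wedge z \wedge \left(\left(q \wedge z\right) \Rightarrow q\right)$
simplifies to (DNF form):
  $q \wedge z$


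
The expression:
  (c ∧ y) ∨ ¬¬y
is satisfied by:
  {y: True}


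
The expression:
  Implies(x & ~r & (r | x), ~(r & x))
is always true.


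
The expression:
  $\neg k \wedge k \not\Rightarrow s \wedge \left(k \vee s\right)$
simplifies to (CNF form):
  $\text{False}$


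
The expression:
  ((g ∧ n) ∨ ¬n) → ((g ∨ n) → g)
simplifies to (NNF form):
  True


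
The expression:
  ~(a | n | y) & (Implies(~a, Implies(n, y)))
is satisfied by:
  {n: False, y: False, a: False}


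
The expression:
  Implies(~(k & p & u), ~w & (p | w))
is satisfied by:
  {p: True, k: True, u: True, w: False}
  {p: True, k: True, u: False, w: False}
  {p: True, u: True, w: False, k: False}
  {p: True, u: False, w: False, k: False}
  {p: True, k: True, w: True, u: True}


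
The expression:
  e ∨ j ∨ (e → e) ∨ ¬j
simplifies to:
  True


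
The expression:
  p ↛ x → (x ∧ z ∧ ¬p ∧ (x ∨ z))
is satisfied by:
  {x: True, p: False}
  {p: False, x: False}
  {p: True, x: True}


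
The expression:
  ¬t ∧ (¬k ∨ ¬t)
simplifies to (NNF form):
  ¬t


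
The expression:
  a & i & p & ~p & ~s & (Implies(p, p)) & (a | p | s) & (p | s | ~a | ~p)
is never true.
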